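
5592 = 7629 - 2037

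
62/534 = 31/267 = 0.12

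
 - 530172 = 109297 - 639469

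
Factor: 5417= 5417^1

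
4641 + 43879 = 48520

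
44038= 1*44038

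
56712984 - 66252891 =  - 9539907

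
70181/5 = 14036 + 1/5 = 14036.20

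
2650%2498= 152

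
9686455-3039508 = 6646947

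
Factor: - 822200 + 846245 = 24045 = 3^1*5^1*7^1 * 229^1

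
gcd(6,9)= 3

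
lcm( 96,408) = 1632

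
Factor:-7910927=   -  7910927^1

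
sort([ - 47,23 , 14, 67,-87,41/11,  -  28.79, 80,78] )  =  [ - 87,-47, - 28.79, 41/11, 14, 23,67, 78, 80 ] 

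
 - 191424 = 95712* ( - 2)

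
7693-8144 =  - 451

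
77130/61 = 1264+26/61 = 1264.43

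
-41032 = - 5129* 8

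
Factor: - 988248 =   -  2^3*3^1*41177^1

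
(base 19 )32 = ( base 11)54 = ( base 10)59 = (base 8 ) 73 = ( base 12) 4B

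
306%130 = 46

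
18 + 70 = 88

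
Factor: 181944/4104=3^( - 1)*7^1*  19^1 = 133/3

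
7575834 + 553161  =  8128995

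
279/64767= 93/21589 = 0.00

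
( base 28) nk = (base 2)1010011000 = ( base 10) 664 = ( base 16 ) 298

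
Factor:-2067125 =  - 5^3 *23^1*719^1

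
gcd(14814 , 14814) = 14814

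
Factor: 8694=2^1*3^3* 7^1*23^1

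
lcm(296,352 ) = 13024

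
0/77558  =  0  =  0.00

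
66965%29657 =7651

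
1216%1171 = 45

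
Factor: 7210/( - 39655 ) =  - 2^1*11^( - 1) = - 2/11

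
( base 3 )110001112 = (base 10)8789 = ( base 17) 1D70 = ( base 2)10001001010101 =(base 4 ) 2021111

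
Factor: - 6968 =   -  2^3 * 13^1 * 67^1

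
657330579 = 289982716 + 367347863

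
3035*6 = 18210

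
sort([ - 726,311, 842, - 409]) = [ - 726, - 409,  311,842 ] 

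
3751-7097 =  - 3346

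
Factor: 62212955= 5^1*7^1*1777513^1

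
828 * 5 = 4140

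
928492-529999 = 398493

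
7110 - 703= 6407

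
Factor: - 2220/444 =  - 5= - 5^1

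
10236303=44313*231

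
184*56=10304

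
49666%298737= 49666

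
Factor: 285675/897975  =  293/921 = 3^( - 1)*293^1*307^(-1) 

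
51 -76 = - 25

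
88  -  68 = 20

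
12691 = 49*259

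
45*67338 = 3030210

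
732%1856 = 732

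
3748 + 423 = 4171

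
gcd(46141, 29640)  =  1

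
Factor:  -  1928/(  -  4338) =4/9 = 2^2*3^( - 2)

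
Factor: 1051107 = 3^1*101^1*3469^1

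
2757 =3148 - 391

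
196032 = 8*24504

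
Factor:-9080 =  - 2^3*5^1*227^1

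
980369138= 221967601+758401537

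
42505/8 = 42505/8 = 5313.12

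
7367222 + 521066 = 7888288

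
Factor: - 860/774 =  - 2^1*3^ ( - 2)*5^1 = -10/9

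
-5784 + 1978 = - 3806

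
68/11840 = 17/2960 = 0.01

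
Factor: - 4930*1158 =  - 5708940=- 2^2*3^1*5^1*17^1*29^1*193^1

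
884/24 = 36 + 5/6=36.83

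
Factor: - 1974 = - 2^1 *3^1 * 7^1*47^1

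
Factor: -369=  -  3^2*41^1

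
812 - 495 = 317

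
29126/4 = 14563/2 = 7281.50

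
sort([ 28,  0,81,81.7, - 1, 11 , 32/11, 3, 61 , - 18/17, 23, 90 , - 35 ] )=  [ - 35, - 18/17, - 1,  0, 32/11, 3, 11,23,28, 61, 81,81.7,90]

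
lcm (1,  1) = 1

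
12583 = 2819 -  - 9764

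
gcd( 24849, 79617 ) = 3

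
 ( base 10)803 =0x323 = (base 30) qn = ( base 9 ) 1082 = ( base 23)1BL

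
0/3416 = 0 = 0.00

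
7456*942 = 7023552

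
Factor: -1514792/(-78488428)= 2^1*227^( - 1 )*86441^( - 1 ) * 189349^1 = 378698/19622107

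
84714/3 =28238 =28238.00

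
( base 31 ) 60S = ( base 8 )13242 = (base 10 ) 5794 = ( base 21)d2j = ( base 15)1AB4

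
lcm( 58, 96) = 2784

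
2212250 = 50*44245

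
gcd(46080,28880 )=80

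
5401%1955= 1491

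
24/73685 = 24/73685 = 0.00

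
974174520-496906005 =477268515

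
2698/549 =2698/549  =  4.91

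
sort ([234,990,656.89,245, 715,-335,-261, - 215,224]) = [ - 335 , - 261, - 215,224, 234,245,  656.89,715, 990]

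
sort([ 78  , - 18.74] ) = [-18.74,  78]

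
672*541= 363552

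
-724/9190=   -362/4595 = - 0.08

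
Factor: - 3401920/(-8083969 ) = 2^6*5^1 *167^( - 1 )*10631^1*48407^( - 1)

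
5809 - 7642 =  - 1833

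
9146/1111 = 9146/1111 = 8.23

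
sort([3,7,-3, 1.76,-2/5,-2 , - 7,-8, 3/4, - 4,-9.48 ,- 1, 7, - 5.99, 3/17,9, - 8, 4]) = [ - 9.48,-8, - 8,-7, - 5.99, - 4, - 3, - 2, -1,-2/5, 3/17, 3/4, 1.76, 3,4, 7,7, 9]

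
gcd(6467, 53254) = 1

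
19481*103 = 2006543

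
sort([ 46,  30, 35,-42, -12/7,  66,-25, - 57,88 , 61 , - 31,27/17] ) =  [ - 57, - 42 ,-31,  -  25, - 12/7,  27/17, 30, 35, 46, 61, 66,88]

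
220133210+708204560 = 928337770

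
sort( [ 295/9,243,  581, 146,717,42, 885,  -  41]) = [ - 41,295/9,42,146 , 243, 581 , 717,885 ] 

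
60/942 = 10/157 = 0.06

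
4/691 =4/691  =  0.01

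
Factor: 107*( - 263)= -28141 = -  107^1*263^1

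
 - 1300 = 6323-7623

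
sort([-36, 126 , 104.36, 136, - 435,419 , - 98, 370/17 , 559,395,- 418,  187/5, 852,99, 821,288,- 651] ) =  [ - 651, - 435, - 418, - 98,-36,370/17,187/5, 99, 104.36,126 , 136, 288, 395, 419, 559,821,852] 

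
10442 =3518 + 6924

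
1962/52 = 981/26 = 37.73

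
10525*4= 42100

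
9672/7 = 1381  +  5/7 = 1381.71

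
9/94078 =9/94078 = 0.00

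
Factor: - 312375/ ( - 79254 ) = 875/222 = 2^(- 1)*  3^( - 1)*5^3*7^1*37^( -1) 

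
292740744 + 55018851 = 347759595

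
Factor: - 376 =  - 2^3*47^1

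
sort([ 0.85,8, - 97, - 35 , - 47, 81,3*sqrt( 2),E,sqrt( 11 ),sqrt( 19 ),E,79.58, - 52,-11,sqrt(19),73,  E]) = [-97, - 52, - 47, - 35, - 11, 0.85,E,E,E,sqrt( 11),3*sqrt( 2), sqrt( 19)  ,  sqrt( 19), 8,73, 79.58,81]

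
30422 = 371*82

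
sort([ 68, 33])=[33,  68] 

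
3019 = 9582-6563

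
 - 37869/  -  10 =3786 + 9/10 =3786.90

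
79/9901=79/9901 = 0.01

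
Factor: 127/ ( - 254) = -2^( - 1) = - 1/2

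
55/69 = 55/69 = 0.80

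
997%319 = 40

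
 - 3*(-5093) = 15279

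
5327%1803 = 1721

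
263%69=56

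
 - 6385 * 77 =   -  491645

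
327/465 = 109/155   =  0.70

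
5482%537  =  112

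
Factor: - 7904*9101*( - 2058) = 148040797632 = 2^6 * 3^1*7^3*13^1 * 19^2* 479^1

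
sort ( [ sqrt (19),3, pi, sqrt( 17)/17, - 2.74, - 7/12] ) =[  -  2.74, - 7/12, sqrt( 17)/17,  3, pi , sqrt ( 19 )]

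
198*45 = 8910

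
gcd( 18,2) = 2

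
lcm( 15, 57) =285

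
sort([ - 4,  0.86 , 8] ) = [ - 4, 0.86,8 ]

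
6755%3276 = 203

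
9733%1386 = 31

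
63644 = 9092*7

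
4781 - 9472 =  - 4691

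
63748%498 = 4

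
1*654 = 654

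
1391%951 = 440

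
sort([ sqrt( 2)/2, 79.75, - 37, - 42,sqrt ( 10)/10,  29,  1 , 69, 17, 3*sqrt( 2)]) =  [-42,- 37, sqrt( 10 ) /10 , sqrt( 2)/2,1, 3*sqrt ( 2), 17,  29 , 69, 79.75 ]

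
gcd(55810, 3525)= 5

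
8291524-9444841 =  - 1153317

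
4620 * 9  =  41580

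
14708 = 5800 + 8908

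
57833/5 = 57833/5 = 11566.60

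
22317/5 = 22317/5 = 4463.40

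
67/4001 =67/4001 = 0.02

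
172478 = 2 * 86239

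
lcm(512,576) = 4608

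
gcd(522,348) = 174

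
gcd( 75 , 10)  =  5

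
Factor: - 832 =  - 2^6* 13^1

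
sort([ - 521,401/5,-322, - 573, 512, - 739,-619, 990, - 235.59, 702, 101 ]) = [-739 , - 619, -573,-521, -322,-235.59, 401/5, 101,  512,  702,990] 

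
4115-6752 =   -  2637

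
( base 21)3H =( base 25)35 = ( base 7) 143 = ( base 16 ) 50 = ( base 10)80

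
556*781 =434236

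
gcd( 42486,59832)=6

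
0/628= 0=0.00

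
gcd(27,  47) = 1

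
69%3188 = 69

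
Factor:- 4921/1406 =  - 2^( - 1)*7^1  =  - 7/2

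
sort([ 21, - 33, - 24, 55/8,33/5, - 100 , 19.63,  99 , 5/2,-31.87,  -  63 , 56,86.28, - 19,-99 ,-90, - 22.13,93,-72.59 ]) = [ - 100,  -  99, - 90 , - 72.59, - 63, - 33, - 31.87, - 24, - 22.13, - 19,5/2, 33/5, 55/8, 19.63, 21, 56,  86.28, 93, 99]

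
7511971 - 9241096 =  - 1729125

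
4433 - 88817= - 84384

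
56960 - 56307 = 653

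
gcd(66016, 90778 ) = 2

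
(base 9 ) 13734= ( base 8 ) 22202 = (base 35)7m1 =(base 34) 82u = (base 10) 9346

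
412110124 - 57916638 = 354193486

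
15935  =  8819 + 7116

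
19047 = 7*2721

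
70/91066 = 35/45533 = 0.00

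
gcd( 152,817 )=19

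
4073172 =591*6892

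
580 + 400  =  980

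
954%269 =147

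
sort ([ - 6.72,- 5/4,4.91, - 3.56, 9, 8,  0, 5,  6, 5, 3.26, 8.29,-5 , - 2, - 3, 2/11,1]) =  [- 6.72,-5, - 3.56,- 3,-2, - 5/4, 0,2/11 , 1, 3.26, 4.91,5, 5, 6, 8, 8.29 , 9]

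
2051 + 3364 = 5415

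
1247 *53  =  66091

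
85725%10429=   2293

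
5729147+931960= 6661107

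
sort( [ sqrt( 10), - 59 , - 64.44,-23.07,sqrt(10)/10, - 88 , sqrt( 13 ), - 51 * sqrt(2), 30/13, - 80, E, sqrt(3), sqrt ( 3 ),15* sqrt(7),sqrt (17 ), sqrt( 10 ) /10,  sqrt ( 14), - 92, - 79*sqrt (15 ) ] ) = [ - 79*sqrt ( 15), - 92, - 88, - 80, - 51*sqrt( 2 ), - 64.44, - 59, - 23.07,sqrt (10) /10  ,  sqrt(10 ) /10 , sqrt( 3) , sqrt ( 3),30/13,E, sqrt( 10),sqrt ( 13) , sqrt(14 ),sqrt( 17), 15*sqrt( 7 )]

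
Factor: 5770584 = 2^3*3^2*80147^1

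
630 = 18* 35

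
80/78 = 40/39 = 1.03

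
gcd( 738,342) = 18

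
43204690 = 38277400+4927290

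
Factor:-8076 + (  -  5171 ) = - 13247 = - 13^1*1019^1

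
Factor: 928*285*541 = 2^5*3^1* 5^1*19^1* 29^1 * 541^1 = 143083680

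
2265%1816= 449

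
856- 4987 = -4131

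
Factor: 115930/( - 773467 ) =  - 2^1*5^1 * 23^( - 1)*11593^1*33629^( - 1)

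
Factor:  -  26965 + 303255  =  276290= 2^1 * 5^1 * 7^1 * 3947^1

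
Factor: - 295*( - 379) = 5^1*59^1*379^1 = 111805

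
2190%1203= 987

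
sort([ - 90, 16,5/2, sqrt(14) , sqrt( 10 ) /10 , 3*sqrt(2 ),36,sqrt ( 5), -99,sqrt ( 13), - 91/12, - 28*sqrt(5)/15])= [ - 99, -90, - 91/12,-28*sqrt(5 ) /15,sqrt(10)/10,sqrt(5 ) , 5/2, sqrt(13),sqrt ( 14),3*sqrt ( 2),16,36]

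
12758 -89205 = -76447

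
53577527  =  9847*5441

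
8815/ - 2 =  - 8815/2 = - 4407.50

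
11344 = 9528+1816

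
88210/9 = 9801 + 1/9= 9801.11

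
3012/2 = 1506 = 1506.00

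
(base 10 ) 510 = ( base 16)1fe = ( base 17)1d0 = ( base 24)l6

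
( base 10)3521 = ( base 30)3RB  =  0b110111000001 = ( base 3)11211102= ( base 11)2711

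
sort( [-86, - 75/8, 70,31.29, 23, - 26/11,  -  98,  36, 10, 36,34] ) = [ - 98, - 86, - 75/8,-26/11,10, 23, 31.29, 34, 36, 36, 70]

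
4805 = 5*961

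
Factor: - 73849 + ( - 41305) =  -  115154 = - 2^1 * 13^1*43^1*103^1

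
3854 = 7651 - 3797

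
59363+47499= 106862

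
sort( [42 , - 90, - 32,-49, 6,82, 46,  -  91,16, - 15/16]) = [ - 91,-90, - 49, - 32,-15/16,6, 16, 42,46,82]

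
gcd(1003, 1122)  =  17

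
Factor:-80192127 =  - 3^1*53^1*504353^1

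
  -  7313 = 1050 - 8363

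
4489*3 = 13467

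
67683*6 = 406098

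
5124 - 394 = 4730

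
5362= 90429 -85067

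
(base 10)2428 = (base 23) 4DD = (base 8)4574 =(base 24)454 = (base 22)508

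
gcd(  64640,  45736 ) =8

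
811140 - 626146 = 184994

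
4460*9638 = 42985480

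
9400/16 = 1175/2  =  587.50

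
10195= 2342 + 7853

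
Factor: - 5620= - 2^2*5^1*281^1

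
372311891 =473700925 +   -  101389034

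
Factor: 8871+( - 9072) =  - 201 =- 3^1*67^1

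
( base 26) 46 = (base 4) 1232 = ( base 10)110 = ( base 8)156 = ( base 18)62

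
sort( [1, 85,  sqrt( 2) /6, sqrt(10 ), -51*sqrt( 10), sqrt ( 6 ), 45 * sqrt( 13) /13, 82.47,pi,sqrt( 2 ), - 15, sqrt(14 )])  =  [ - 51 *sqrt( 10) , - 15,sqrt( 2 )/6,1, sqrt (2 ) , sqrt( 6 ),pi, sqrt( 10 )  ,  sqrt( 14) , 45*sqrt(13) /13, 82.47, 85]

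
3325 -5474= - 2149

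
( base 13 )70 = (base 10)91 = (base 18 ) 51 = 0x5b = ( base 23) 3M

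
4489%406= 23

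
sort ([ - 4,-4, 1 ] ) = [ - 4, - 4,1] 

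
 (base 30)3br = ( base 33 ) 2ql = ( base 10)3057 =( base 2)101111110001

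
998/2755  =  998/2755 = 0.36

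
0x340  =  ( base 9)1124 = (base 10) 832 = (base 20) 21c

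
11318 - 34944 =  - 23626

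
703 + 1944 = 2647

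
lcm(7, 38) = 266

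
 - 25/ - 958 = 25/958  =  0.03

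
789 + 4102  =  4891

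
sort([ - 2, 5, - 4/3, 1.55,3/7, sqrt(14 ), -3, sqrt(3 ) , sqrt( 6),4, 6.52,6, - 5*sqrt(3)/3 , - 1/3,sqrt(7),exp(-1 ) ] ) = [ - 3 , - 5 * sqrt(3 ) /3,-2, - 4/3, - 1/3, exp(- 1),3/7, 1.55, sqrt( 3),  sqrt(6) , sqrt(7),sqrt( 14),  4 , 5 , 6 , 6.52 ]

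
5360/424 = 12  +  34/53 =12.64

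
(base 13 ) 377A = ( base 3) 101210200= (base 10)7875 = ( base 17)1a44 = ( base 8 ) 17303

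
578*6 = 3468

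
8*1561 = 12488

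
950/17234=475/8617 = 0.06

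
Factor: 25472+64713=90185 = 5^1*17^1*1061^1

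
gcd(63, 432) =9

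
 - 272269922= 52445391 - 324715313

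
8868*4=35472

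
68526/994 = 68+467/497  =  68.94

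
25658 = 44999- 19341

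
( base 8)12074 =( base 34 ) 4gc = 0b1010000111100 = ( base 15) 1805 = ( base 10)5180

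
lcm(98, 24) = 1176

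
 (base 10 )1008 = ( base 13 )5C7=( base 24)1I0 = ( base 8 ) 1760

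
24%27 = 24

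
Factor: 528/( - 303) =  - 176/101 = - 2^4 * 11^1 * 101^( - 1)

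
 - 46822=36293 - 83115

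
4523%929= 807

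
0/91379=0 = 0.00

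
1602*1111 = 1779822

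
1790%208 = 126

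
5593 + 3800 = 9393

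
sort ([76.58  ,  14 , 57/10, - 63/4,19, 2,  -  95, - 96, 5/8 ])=[ - 96,-95, - 63/4, 5/8, 2,57/10,14,19,76.58] 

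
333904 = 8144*41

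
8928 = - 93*( - 96)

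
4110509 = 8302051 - 4191542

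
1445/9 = 1445/9  =  160.56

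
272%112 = 48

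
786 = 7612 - 6826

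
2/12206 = 1/6103 =0.00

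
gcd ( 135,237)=3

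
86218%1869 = 244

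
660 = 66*10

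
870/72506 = 435/36253 = 0.01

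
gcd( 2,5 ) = 1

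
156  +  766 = 922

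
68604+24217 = 92821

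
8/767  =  8/767 = 0.01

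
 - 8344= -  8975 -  - 631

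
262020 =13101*20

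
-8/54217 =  - 1 + 54209/54217 = -0.00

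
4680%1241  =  957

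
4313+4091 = 8404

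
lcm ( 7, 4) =28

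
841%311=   219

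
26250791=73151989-46901198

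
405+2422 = 2827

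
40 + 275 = 315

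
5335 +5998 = 11333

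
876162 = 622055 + 254107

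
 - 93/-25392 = 31/8464= 0.00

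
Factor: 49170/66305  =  2^1*3^1*11^1*89^( - 1 )=66/89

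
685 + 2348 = 3033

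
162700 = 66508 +96192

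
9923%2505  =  2408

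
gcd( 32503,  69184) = 1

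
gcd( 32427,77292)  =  9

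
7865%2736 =2393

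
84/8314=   42/4157 = 0.01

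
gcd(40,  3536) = 8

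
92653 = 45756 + 46897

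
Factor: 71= 71^1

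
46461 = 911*51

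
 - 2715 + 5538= 2823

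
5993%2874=245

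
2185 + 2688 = 4873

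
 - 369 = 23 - 392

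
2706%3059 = 2706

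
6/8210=3/4105  =  0.00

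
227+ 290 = 517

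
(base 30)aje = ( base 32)9bg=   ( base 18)1ba8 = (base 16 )2570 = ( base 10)9584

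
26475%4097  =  1893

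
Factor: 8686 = 2^1*43^1*101^1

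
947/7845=947/7845=0.12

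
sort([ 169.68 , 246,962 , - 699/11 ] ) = [ - 699/11,169.68, 246, 962 ] 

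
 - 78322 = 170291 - 248613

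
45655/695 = 9131/139 = 65.69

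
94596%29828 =5112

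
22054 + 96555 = 118609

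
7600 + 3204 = 10804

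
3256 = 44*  74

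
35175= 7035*5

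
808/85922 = 404/42961 = 0.01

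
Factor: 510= 2^1  *  3^1*5^1*17^1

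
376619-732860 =-356241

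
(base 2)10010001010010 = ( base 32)92i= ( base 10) 9298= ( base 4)2101102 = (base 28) BO2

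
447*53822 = 24058434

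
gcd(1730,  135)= 5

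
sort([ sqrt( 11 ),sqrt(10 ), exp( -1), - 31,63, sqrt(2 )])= [- 31,exp( - 1),sqrt( 2 ),sqrt( 10 ) , sqrt(11 ),63]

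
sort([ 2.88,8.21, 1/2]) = [ 1/2,2.88, 8.21] 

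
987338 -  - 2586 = 989924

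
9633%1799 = 638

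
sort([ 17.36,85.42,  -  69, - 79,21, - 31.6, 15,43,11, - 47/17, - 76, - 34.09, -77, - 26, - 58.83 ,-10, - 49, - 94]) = [ - 94, - 79, - 77, - 76, - 69, - 58.83, - 49, - 34.09, - 31.6,  -  26 , - 10,-47/17,11,  15,17.36, 21,  43,  85.42]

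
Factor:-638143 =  - 11^1*58013^1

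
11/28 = 11/28= 0.39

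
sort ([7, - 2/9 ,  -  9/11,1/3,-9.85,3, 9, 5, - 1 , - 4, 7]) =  [-9.85, - 4, - 1, - 9/11,  -  2/9,1/3, 3, 5,7,7,9 ]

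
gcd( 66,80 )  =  2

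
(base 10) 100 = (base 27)3j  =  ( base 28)3g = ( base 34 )2W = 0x64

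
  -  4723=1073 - 5796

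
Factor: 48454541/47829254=2^ ( - 1 )*11^(-1 )*19^1*151^1 * 16889^1*2174057^( -1) 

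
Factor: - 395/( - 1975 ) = 5^( - 1) = 1/5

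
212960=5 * 42592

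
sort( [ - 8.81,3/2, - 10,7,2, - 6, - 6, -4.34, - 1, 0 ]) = [ - 10, - 8.81,-6, - 6,-4.34, - 1,  0, 3/2, 2, 7 ]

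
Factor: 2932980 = 2^2*3^1*5^1 * 48883^1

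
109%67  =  42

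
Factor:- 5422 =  - 2^1*2711^1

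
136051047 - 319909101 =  - 183858054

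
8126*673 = 5468798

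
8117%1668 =1445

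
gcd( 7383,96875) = 1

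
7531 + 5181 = 12712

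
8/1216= 1/152 = 0.01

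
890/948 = 445/474 = 0.94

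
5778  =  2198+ 3580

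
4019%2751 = 1268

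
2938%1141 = 656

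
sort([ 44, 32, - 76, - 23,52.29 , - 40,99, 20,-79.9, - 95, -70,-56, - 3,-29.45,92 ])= [ - 95,-79.9, - 76 ,  -  70, - 56, - 40,  -  29.45,-23, - 3,20,  32  ,  44,  52.29,  92,  99 ] 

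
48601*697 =33874897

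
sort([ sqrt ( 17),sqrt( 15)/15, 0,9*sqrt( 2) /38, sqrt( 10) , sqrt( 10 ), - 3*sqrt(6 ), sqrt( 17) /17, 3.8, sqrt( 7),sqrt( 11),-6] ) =[  -  3*sqrt (6),- 6,0,sqrt( 17)/17, sqrt ( 15 ) /15,9 * sqrt(2) /38, sqrt( 7),sqrt(10), sqrt (10),sqrt(11), 3.8,  sqrt(17)]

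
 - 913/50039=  - 1 +4466/4549  =  - 0.02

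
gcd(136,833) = 17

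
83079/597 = 139 + 32/199 = 139.16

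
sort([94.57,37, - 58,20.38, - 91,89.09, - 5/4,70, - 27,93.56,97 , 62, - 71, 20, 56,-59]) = [ - 91,-71,  -  59,- 58,-27, - 5/4,  20,20.38, 37, 56, 62,70,89.09, 93.56, 94.57, 97] 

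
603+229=832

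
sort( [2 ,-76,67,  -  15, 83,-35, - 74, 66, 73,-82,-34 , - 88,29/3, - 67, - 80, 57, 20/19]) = [ - 88, -82,  -  80, - 76,-74, - 67,-35,- 34,- 15,20/19,2, 29/3, 57,66, 67,73,83 ] 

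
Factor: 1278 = 2^1 * 3^2*71^1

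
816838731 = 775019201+41819530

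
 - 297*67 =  -19899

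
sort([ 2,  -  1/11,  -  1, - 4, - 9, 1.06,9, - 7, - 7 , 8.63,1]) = [ - 9, - 7, - 7 , - 4, - 1, - 1/11 , 1,1.06, 2 , 8.63,  9]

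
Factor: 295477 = 7^1 * 13^1 * 17^1*191^1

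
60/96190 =6/9619 =0.00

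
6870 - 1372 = 5498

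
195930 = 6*32655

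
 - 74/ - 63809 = 74/63809 =0.00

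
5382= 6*897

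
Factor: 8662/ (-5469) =  -  2^1*3^( - 1)*61^1*71^1*1823^(-1 ) 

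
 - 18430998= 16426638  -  34857636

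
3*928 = 2784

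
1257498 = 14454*87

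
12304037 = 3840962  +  8463075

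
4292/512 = 8 + 49/128 = 8.38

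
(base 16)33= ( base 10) 51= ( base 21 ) 29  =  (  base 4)303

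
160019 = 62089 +97930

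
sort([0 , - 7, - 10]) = [ -10, - 7, 0 ]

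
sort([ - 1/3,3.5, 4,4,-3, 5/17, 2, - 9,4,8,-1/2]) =[ - 9,-3,-1/2, -1/3, 5/17, 2,3.5,4 , 4,4, 8 ] 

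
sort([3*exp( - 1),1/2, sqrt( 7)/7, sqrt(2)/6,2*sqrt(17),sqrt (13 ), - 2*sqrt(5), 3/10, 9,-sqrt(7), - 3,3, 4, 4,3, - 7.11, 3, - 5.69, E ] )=[ - 7.11, - 5.69, -2*sqrt( 5 ), - 3, - sqrt(7 ),sqrt(2 ) /6, 3/10, sqrt(7)/7, 1/2, 3*exp(-1),  E , 3  ,  3, 3,sqrt(13 ), 4,4, 2*sqrt(17), 9 ]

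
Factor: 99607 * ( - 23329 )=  - 41^1*569^1 * 99607^1 = -2323731703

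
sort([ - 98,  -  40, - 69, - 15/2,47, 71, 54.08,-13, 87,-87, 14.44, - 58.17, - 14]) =[  -  98, - 87, - 69,- 58.17,-40, - 14, - 13, - 15/2,  14.44, 47,54.08, 71, 87]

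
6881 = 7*983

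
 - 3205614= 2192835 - 5398449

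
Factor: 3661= 7^1*523^1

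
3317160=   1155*2872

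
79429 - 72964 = 6465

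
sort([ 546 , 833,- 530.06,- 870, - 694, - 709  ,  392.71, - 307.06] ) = [ - 870,- 709, - 694,  -  530.06,- 307.06, 392.71, 546,  833 ] 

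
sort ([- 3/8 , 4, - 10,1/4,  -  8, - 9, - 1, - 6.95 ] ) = [ - 10 ,  -  9, - 8, - 6.95 , -1, -3/8, 1/4, 4 ] 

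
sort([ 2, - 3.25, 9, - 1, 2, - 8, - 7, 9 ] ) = [ - 8, - 7, - 3.25, - 1 , 2, 2, 9, 9 ] 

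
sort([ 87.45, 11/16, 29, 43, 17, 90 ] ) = [ 11/16, 17,29, 43,  87.45, 90 ] 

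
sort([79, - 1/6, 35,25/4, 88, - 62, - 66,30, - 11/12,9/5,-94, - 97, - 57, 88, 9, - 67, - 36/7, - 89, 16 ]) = [ - 97, - 94,- 89, - 67, - 66,-62 , - 57, - 36/7,-11/12, - 1/6,9/5,  25/4, 9,16 , 30, 35,79,88, 88]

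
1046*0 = 0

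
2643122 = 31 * 85262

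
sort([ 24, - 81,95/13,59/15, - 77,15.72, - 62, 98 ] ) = [ - 81, - 77 , -62, 59/15, 95/13,  15.72,24,98] 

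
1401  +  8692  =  10093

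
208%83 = 42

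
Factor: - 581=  - 7^1*83^1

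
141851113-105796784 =36054329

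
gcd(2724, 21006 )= 6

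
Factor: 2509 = 13^1* 193^1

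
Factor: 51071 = 51071^1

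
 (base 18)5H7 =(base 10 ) 1933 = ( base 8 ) 3615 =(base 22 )3lj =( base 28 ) 2d1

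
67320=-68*( - 990 ) 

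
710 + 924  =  1634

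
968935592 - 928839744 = 40095848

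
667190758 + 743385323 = 1410576081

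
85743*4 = 342972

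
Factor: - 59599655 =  - 5^1 *457^1 * 26083^1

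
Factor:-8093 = -8093^1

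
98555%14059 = 142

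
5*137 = 685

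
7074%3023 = 1028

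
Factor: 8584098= 2^1*3^1 * 1430683^1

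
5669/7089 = 5669/7089 =0.80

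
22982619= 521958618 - 498975999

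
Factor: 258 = 2^1*3^1*43^1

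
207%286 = 207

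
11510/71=11510/71 = 162.11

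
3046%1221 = 604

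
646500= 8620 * 75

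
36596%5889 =1262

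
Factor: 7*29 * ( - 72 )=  - 14616 = -2^3*3^2 *7^1*29^1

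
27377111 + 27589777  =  54966888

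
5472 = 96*57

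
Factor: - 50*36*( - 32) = 2^8 * 3^2*5^2  =  57600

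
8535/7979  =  1+556/7979 = 1.07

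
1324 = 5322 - 3998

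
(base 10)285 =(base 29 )9o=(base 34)8d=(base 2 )100011101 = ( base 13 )18c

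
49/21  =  7/3   =  2.33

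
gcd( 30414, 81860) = 2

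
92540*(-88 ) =-8143520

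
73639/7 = 73639/7 = 10519.86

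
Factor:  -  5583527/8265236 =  - 2^( - 2)*7^( - 1)*103^1*151^1*359^1*295187^( - 1) 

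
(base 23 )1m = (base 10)45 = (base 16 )2D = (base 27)1I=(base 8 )55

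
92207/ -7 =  - 92207/7 = -13172.43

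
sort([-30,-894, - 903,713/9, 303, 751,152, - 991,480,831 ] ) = [ - 991, -903,-894, - 30,713/9,152,303, 480,751, 831 ]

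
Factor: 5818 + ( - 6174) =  - 356 = -2^2*89^1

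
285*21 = 5985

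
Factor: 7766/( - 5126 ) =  - 353/233=-233^( - 1)*353^1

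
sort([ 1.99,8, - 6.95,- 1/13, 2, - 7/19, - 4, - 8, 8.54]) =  [- 8,-6.95,-4,-7/19, - 1/13,  1.99,2,8, 8.54] 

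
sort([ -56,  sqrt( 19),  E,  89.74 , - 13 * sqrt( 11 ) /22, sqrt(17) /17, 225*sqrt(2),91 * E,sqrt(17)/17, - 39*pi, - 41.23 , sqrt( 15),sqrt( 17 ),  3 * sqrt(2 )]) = [ - 39*pi, - 56, - 41.23 , - 13* sqrt (11 ) /22,sqrt( 17)/17, sqrt( 17)/17,  E,sqrt (15),sqrt(17),3 * sqrt ( 2 ) , sqrt(19),89.74,91*E, 225*sqrt(2) ] 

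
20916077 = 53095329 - 32179252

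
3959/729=3959/729=5.43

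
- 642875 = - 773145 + 130270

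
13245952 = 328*40384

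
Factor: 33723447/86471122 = 2^( - 1 )*3^1*23^( - 1 )*1879807^( - 1) *11241149^1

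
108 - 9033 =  - 8925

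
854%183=122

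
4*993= 3972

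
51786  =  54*959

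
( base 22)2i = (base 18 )38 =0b111110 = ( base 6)142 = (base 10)62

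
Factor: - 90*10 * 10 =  -2^3*3^2*5^3=- 9000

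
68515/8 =68515/8 = 8564.38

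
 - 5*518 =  - 2590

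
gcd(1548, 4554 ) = 18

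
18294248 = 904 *20237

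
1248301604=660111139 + 588190465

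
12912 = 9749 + 3163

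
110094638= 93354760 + 16739878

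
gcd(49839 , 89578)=1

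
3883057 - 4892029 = - 1008972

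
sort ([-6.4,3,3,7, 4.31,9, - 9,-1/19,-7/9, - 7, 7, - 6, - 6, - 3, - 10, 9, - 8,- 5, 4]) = [  -  10 ,  -  9 ,-8 , - 7, - 6.4,-6, - 6, - 5, - 3, - 7/9, - 1/19, 3,3,  4, 4.31, 7,7, 9,  9]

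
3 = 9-6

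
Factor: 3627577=233^1*15569^1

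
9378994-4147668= 5231326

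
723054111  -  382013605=341040506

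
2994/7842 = 499/1307  =  0.38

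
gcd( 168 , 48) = 24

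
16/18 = 8/9 = 0.89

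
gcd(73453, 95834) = 1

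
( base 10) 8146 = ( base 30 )91g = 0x1FD2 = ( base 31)8eo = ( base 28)AAQ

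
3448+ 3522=6970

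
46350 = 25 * 1854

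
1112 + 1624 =2736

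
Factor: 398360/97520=433/106 =2^ ( - 1) * 53^ (  -  1 )*433^1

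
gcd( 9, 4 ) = 1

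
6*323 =1938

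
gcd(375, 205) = 5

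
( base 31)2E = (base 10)76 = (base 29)2i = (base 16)4c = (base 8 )114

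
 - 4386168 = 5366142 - 9752310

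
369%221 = 148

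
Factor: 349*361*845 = 5^1*13^2 * 19^2 * 349^1 =106460705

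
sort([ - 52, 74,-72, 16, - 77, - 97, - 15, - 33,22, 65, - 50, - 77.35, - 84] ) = [ - 97, - 84, - 77.35, - 77, - 72, - 52, - 50, - 33, - 15 , 16  ,  22,65,74] 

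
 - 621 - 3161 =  - 3782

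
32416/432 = 75+ 1/27  =  75.04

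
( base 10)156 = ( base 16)9C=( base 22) 72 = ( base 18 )8C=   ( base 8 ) 234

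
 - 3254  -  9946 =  - 13200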